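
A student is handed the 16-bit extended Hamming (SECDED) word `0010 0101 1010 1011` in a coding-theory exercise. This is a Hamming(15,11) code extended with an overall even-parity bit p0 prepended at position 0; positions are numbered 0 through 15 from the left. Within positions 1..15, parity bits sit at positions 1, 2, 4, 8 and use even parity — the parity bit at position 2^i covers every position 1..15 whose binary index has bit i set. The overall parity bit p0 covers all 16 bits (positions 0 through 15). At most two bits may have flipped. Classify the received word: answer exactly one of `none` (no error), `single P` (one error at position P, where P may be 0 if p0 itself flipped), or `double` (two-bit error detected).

s1: b1⊕b3⊕b5⊕b7⊕b9⊕b11⊕b13⊕b15 = 0⊕0⊕1⊕1⊕0⊕0⊕0⊕1 = 1
s2: b2⊕b3⊕b6⊕b7⊕b10⊕b11⊕b14⊕b15 = 1⊕0⊕0⊕1⊕1⊕0⊕1⊕1 = 1
s4: b4⊕b5⊕b6⊕b7⊕b12⊕b13⊕b14⊕b15 = 0⊕1⊕0⊕1⊕1⊕0⊕1⊕1 = 1
s8: b8⊕b9⊕b10⊕b11⊕b12⊕b13⊕b14⊕b15 = 1⊕0⊕1⊕0⊕1⊕0⊕1⊕1 = 1
Syndrome (s8...s1) = 1111 → position 15.
Overall parity (XOR of all 16 bits, including p0): 0⊕0⊕1⊕0⊕0⊕1⊕0⊕1⊕1⊕0⊕1⊕0⊕1⊕0⊕1⊕1 = 0
Overall=0, syndrome position=15 → double-bit error detected (uncorrectable).

double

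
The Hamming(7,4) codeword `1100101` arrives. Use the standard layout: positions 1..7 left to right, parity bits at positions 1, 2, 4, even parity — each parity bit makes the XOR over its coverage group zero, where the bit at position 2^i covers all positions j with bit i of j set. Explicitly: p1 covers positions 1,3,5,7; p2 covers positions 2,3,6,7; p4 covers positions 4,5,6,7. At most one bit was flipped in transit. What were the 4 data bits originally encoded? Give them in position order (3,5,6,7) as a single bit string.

s1: b1⊕b3⊕b5⊕b7 = 1⊕0⊕1⊕1 = 1
s2: b2⊕b3⊕b6⊕b7 = 1⊕0⊕0⊕1 = 0
s4: b4⊕b5⊕b6⊕b7 = 0⊕1⊕0⊕1 = 0
Syndrome (s4...s1) = 001 → position 1.
Flip bit 1: corrected codeword = 0100101
Data bits at positions 3,5,6,7: 0101

0101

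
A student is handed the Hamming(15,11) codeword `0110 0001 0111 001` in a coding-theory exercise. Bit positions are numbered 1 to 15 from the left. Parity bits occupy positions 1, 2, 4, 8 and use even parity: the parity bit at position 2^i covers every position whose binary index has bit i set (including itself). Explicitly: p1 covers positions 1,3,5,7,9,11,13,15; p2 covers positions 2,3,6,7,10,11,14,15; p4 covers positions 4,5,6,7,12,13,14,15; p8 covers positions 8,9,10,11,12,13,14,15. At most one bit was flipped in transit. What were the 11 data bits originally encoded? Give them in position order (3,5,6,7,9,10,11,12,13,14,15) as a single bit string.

s1: b1⊕b3⊕b5⊕b7⊕b9⊕b11⊕b13⊕b15 = 0⊕1⊕0⊕0⊕0⊕1⊕0⊕1 = 1
s2: b2⊕b3⊕b6⊕b7⊕b10⊕b11⊕b14⊕b15 = 1⊕1⊕0⊕0⊕1⊕1⊕0⊕1 = 1
s4: b4⊕b5⊕b6⊕b7⊕b12⊕b13⊕b14⊕b15 = 0⊕0⊕0⊕0⊕1⊕0⊕0⊕1 = 0
s8: b8⊕b9⊕b10⊕b11⊕b12⊕b13⊕b14⊕b15 = 1⊕0⊕1⊕1⊕1⊕0⊕0⊕1 = 1
Syndrome (s8...s1) = 1011 → position 11.
Flip bit 11: corrected codeword = 011000010101001
Data bits at positions 3,5,6,7,9,10,11,12,13,14,15: 10000101001

10000101001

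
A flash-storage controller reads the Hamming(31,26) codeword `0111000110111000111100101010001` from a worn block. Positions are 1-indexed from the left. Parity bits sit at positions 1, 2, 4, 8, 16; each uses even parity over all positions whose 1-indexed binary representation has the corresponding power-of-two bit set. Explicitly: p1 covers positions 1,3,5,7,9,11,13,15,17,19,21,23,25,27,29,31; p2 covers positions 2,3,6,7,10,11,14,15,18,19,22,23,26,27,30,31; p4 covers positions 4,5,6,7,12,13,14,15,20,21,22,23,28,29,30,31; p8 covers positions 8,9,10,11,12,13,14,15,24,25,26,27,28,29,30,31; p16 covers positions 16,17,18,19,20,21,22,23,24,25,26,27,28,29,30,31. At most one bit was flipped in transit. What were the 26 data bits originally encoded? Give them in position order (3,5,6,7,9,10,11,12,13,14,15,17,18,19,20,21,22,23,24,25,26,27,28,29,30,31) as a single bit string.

10001011100111100101010001

s1: b1⊕b3⊕b5⊕b7⊕b9⊕b11⊕b13⊕b15⊕b17⊕b19⊕b21⊕b23⊕b25⊕b27⊕b29⊕b31 = 0⊕1⊕0⊕0⊕1⊕1⊕1⊕0⊕1⊕1⊕0⊕1⊕1⊕1⊕0⊕1 = 0
s2: b2⊕b3⊕b6⊕b7⊕b10⊕b11⊕b14⊕b15⊕b18⊕b19⊕b22⊕b23⊕b26⊕b27⊕b30⊕b31 = 1⊕1⊕0⊕0⊕0⊕1⊕0⊕0⊕1⊕1⊕0⊕1⊕0⊕1⊕0⊕1 = 0
s4: b4⊕b5⊕b6⊕b7⊕b12⊕b13⊕b14⊕b15⊕b20⊕b21⊕b22⊕b23⊕b28⊕b29⊕b30⊕b31 = 1⊕0⊕0⊕0⊕1⊕1⊕0⊕0⊕1⊕0⊕0⊕1⊕0⊕0⊕0⊕1 = 0
s8: b8⊕b9⊕b10⊕b11⊕b12⊕b13⊕b14⊕b15⊕b24⊕b25⊕b26⊕b27⊕b28⊕b29⊕b30⊕b31 = 1⊕1⊕0⊕1⊕1⊕1⊕0⊕0⊕0⊕1⊕0⊕1⊕0⊕0⊕0⊕1 = 0
s16: b16⊕b17⊕b18⊕b19⊕b20⊕b21⊕b22⊕b23⊕b24⊕b25⊕b26⊕b27⊕b28⊕b29⊕b30⊕b31 = 0⊕1⊕1⊕1⊕1⊕0⊕0⊕1⊕0⊕1⊕0⊕1⊕0⊕0⊕0⊕1 = 0
Syndrome (s16...s1) = 00000 → position 0 (no error).
No correction needed.
Data bits at positions 3,5,6,7,9,10,11,12,13,14,15,17,18,19,20,21,22,23,24,25,26,27,28,29,30,31: 10001011100111100101010001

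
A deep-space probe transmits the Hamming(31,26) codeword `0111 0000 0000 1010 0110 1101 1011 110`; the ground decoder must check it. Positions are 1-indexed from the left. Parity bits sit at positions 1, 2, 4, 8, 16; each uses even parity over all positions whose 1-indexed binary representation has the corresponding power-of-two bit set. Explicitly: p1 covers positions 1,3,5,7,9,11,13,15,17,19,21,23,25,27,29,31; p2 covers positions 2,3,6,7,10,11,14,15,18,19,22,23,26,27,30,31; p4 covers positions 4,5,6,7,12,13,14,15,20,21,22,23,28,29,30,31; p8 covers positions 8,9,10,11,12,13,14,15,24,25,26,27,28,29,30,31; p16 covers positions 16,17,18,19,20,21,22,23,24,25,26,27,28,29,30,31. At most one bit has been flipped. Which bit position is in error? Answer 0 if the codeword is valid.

0

s1: b1⊕b3⊕b5⊕b7⊕b9⊕b11⊕b13⊕b15⊕b17⊕b19⊕b21⊕b23⊕b25⊕b27⊕b29⊕b31 = 0⊕1⊕0⊕0⊕0⊕0⊕1⊕1⊕0⊕1⊕1⊕0⊕1⊕1⊕1⊕0 = 0
s2: b2⊕b3⊕b6⊕b7⊕b10⊕b11⊕b14⊕b15⊕b18⊕b19⊕b22⊕b23⊕b26⊕b27⊕b30⊕b31 = 1⊕1⊕0⊕0⊕0⊕0⊕0⊕1⊕1⊕1⊕1⊕0⊕0⊕1⊕1⊕0 = 0
s4: b4⊕b5⊕b6⊕b7⊕b12⊕b13⊕b14⊕b15⊕b20⊕b21⊕b22⊕b23⊕b28⊕b29⊕b30⊕b31 = 1⊕0⊕0⊕0⊕0⊕1⊕0⊕1⊕0⊕1⊕1⊕0⊕1⊕1⊕1⊕0 = 0
s8: b8⊕b9⊕b10⊕b11⊕b12⊕b13⊕b14⊕b15⊕b24⊕b25⊕b26⊕b27⊕b28⊕b29⊕b30⊕b31 = 0⊕0⊕0⊕0⊕0⊕1⊕0⊕1⊕1⊕1⊕0⊕1⊕1⊕1⊕1⊕0 = 0
s16: b16⊕b17⊕b18⊕b19⊕b20⊕b21⊕b22⊕b23⊕b24⊕b25⊕b26⊕b27⊕b28⊕b29⊕b30⊕b31 = 0⊕0⊕1⊕1⊕0⊕1⊕1⊕0⊕1⊕1⊕0⊕1⊕1⊕1⊕1⊕0 = 0
Syndrome (s16...s1) = 00000 → position 0 (no error).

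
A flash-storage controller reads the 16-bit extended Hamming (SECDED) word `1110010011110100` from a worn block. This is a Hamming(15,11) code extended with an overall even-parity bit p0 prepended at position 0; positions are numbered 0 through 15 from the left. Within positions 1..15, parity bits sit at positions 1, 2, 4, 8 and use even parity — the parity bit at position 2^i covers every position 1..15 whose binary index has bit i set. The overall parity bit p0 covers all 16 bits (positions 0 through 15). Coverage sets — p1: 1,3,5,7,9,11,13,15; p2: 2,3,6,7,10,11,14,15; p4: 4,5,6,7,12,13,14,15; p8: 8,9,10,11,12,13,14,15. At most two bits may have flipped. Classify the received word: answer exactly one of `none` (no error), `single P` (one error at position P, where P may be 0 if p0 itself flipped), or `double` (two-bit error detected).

single 11

s1: b1⊕b3⊕b5⊕b7⊕b9⊕b11⊕b13⊕b15 = 1⊕0⊕1⊕0⊕1⊕1⊕1⊕0 = 1
s2: b2⊕b3⊕b6⊕b7⊕b10⊕b11⊕b14⊕b15 = 1⊕0⊕0⊕0⊕1⊕1⊕0⊕0 = 1
s4: b4⊕b5⊕b6⊕b7⊕b12⊕b13⊕b14⊕b15 = 0⊕1⊕0⊕0⊕0⊕1⊕0⊕0 = 0
s8: b8⊕b9⊕b10⊕b11⊕b12⊕b13⊕b14⊕b15 = 1⊕1⊕1⊕1⊕0⊕1⊕0⊕0 = 1
Syndrome (s8...s1) = 1011 → position 11.
Overall parity (XOR of all 16 bits, including p0): 1⊕1⊕1⊕0⊕0⊕1⊕0⊕0⊕1⊕1⊕1⊕1⊕0⊕1⊕0⊕0 = 1
Overall=1, syndrome position=11 → single-bit error at position 11.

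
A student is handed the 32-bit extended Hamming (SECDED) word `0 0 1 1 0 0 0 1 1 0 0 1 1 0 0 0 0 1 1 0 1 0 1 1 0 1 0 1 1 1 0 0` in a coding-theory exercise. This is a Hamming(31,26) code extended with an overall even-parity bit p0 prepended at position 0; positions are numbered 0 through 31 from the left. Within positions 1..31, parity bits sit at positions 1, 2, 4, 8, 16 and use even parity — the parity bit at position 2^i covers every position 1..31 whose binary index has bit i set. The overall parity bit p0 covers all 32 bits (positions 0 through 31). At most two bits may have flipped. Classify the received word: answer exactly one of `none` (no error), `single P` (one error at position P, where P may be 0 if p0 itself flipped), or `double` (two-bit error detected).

s1: b1⊕b3⊕b5⊕b7⊕b9⊕b11⊕b13⊕b15⊕b17⊕b19⊕b21⊕b23⊕b25⊕b27⊕b29⊕b31 = 0⊕1⊕0⊕1⊕0⊕1⊕0⊕0⊕1⊕0⊕0⊕1⊕1⊕1⊕1⊕0 = 0
s2: b2⊕b3⊕b6⊕b7⊕b10⊕b11⊕b14⊕b15⊕b18⊕b19⊕b22⊕b23⊕b26⊕b27⊕b30⊕b31 = 1⊕1⊕0⊕1⊕0⊕1⊕0⊕0⊕1⊕0⊕1⊕1⊕0⊕1⊕0⊕0 = 0
s4: b4⊕b5⊕b6⊕b7⊕b12⊕b13⊕b14⊕b15⊕b20⊕b21⊕b22⊕b23⊕b28⊕b29⊕b30⊕b31 = 0⊕0⊕0⊕1⊕1⊕0⊕0⊕0⊕1⊕0⊕1⊕1⊕1⊕1⊕0⊕0 = 1
s8: b8⊕b9⊕b10⊕b11⊕b12⊕b13⊕b14⊕b15⊕b24⊕b25⊕b26⊕b27⊕b28⊕b29⊕b30⊕b31 = 1⊕0⊕0⊕1⊕1⊕0⊕0⊕0⊕0⊕1⊕0⊕1⊕1⊕1⊕0⊕0 = 1
s16: b16⊕b17⊕b18⊕b19⊕b20⊕b21⊕b22⊕b23⊕b24⊕b25⊕b26⊕b27⊕b28⊕b29⊕b30⊕b31 = 0⊕1⊕1⊕0⊕1⊕0⊕1⊕1⊕0⊕1⊕0⊕1⊕1⊕1⊕0⊕0 = 1
Syndrome (s16...s1) = 11100 → position 28.
Overall parity (XOR of all 32 bits, including p0): 0⊕0⊕1⊕1⊕0⊕0⊕0⊕1⊕1⊕0⊕0⊕1⊕1⊕0⊕0⊕0⊕0⊕1⊕1⊕0⊕1⊕0⊕1⊕1⊕0⊕1⊕0⊕1⊕1⊕1⊕0⊕0 = 1
Overall=1, syndrome position=28 → single-bit error at position 28.

single 28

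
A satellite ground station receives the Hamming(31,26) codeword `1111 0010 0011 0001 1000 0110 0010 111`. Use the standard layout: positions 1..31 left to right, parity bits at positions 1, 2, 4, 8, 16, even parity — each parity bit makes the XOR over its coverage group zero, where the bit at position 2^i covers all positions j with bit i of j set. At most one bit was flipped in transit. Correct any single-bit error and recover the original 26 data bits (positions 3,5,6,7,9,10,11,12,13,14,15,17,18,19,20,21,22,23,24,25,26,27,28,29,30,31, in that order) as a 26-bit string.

s1: b1⊕b3⊕b5⊕b7⊕b9⊕b11⊕b13⊕b15⊕b17⊕b19⊕b21⊕b23⊕b25⊕b27⊕b29⊕b31 = 1⊕1⊕0⊕1⊕0⊕1⊕0⊕0⊕1⊕0⊕0⊕1⊕0⊕1⊕1⊕1 = 1
s2: b2⊕b3⊕b6⊕b7⊕b10⊕b11⊕b14⊕b15⊕b18⊕b19⊕b22⊕b23⊕b26⊕b27⊕b30⊕b31 = 1⊕1⊕0⊕1⊕0⊕1⊕0⊕0⊕0⊕0⊕1⊕1⊕0⊕1⊕1⊕1 = 1
s4: b4⊕b5⊕b6⊕b7⊕b12⊕b13⊕b14⊕b15⊕b20⊕b21⊕b22⊕b23⊕b28⊕b29⊕b30⊕b31 = 1⊕0⊕0⊕1⊕1⊕0⊕0⊕0⊕0⊕0⊕1⊕1⊕0⊕1⊕1⊕1 = 0
s8: b8⊕b9⊕b10⊕b11⊕b12⊕b13⊕b14⊕b15⊕b24⊕b25⊕b26⊕b27⊕b28⊕b29⊕b30⊕b31 = 0⊕0⊕0⊕1⊕1⊕0⊕0⊕0⊕0⊕0⊕0⊕1⊕0⊕1⊕1⊕1 = 0
s16: b16⊕b17⊕b18⊕b19⊕b20⊕b21⊕b22⊕b23⊕b24⊕b25⊕b26⊕b27⊕b28⊕b29⊕b30⊕b31 = 1⊕1⊕0⊕0⊕0⊕0⊕1⊕1⊕0⊕0⊕0⊕1⊕0⊕1⊕1⊕1 = 0
Syndrome (s16...s1) = 00011 → position 3.
Flip bit 3: corrected codeword = 1101001000110001100001100010111
Data bits at positions 3,5,6,7,9,10,11,12,13,14,15,17,18,19,20,21,22,23,24,25,26,27,28,29,30,31: 00010011000100001100010111

00010011000100001100010111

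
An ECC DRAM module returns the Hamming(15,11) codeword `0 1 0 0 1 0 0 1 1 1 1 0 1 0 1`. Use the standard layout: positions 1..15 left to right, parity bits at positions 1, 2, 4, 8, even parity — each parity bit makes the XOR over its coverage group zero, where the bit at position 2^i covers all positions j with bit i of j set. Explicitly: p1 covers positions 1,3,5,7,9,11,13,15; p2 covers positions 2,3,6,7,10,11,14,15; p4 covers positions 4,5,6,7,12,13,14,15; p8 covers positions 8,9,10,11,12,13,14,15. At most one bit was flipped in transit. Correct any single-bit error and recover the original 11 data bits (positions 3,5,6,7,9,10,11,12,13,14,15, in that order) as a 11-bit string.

00001110101

s1: b1⊕b3⊕b5⊕b7⊕b9⊕b11⊕b13⊕b15 = 0⊕0⊕1⊕0⊕1⊕1⊕1⊕1 = 1
s2: b2⊕b3⊕b6⊕b7⊕b10⊕b11⊕b14⊕b15 = 1⊕0⊕0⊕0⊕1⊕1⊕0⊕1 = 0
s4: b4⊕b5⊕b6⊕b7⊕b12⊕b13⊕b14⊕b15 = 0⊕1⊕0⊕0⊕0⊕1⊕0⊕1 = 1
s8: b8⊕b9⊕b10⊕b11⊕b12⊕b13⊕b14⊕b15 = 1⊕1⊕1⊕1⊕0⊕1⊕0⊕1 = 0
Syndrome (s8...s1) = 0101 → position 5.
Flip bit 5: corrected codeword = 010000011110101
Data bits at positions 3,5,6,7,9,10,11,12,13,14,15: 00001110101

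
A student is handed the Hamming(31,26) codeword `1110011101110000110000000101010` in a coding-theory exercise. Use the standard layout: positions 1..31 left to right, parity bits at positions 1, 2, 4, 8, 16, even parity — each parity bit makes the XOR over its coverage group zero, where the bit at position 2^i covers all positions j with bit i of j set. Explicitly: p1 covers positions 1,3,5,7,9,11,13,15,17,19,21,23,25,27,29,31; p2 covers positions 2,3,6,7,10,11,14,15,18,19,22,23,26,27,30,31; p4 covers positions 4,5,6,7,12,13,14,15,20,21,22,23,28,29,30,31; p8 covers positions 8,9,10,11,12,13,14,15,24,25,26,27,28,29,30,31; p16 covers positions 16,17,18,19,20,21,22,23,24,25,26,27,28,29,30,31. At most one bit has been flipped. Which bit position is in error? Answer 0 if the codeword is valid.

31

s1: b1⊕b3⊕b5⊕b7⊕b9⊕b11⊕b13⊕b15⊕b17⊕b19⊕b21⊕b23⊕b25⊕b27⊕b29⊕b31 = 1⊕1⊕0⊕1⊕0⊕1⊕0⊕0⊕1⊕0⊕0⊕0⊕0⊕0⊕0⊕0 = 1
s2: b2⊕b3⊕b6⊕b7⊕b10⊕b11⊕b14⊕b15⊕b18⊕b19⊕b22⊕b23⊕b26⊕b27⊕b30⊕b31 = 1⊕1⊕1⊕1⊕1⊕1⊕0⊕0⊕1⊕0⊕0⊕0⊕1⊕0⊕1⊕0 = 1
s4: b4⊕b5⊕b6⊕b7⊕b12⊕b13⊕b14⊕b15⊕b20⊕b21⊕b22⊕b23⊕b28⊕b29⊕b30⊕b31 = 0⊕0⊕1⊕1⊕1⊕0⊕0⊕0⊕0⊕0⊕0⊕0⊕1⊕0⊕1⊕0 = 1
s8: b8⊕b9⊕b10⊕b11⊕b12⊕b13⊕b14⊕b15⊕b24⊕b25⊕b26⊕b27⊕b28⊕b29⊕b30⊕b31 = 1⊕0⊕1⊕1⊕1⊕0⊕0⊕0⊕0⊕0⊕1⊕0⊕1⊕0⊕1⊕0 = 1
s16: b16⊕b17⊕b18⊕b19⊕b20⊕b21⊕b22⊕b23⊕b24⊕b25⊕b26⊕b27⊕b28⊕b29⊕b30⊕b31 = 0⊕1⊕1⊕0⊕0⊕0⊕0⊕0⊕0⊕0⊕1⊕0⊕1⊕0⊕1⊕0 = 1
Syndrome (s16...s1) = 11111 → position 31.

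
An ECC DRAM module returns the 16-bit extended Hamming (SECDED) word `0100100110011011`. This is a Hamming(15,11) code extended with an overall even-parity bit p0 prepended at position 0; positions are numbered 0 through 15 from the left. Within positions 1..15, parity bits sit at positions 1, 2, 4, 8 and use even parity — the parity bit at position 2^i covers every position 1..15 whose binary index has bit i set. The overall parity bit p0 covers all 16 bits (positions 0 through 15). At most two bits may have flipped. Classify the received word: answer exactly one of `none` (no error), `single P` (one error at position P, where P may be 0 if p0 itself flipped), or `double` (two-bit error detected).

s1: b1⊕b3⊕b5⊕b7⊕b9⊕b11⊕b13⊕b15 = 1⊕0⊕0⊕1⊕0⊕1⊕0⊕1 = 0
s2: b2⊕b3⊕b6⊕b7⊕b10⊕b11⊕b14⊕b15 = 0⊕0⊕0⊕1⊕0⊕1⊕1⊕1 = 0
s4: b4⊕b5⊕b6⊕b7⊕b12⊕b13⊕b14⊕b15 = 1⊕0⊕0⊕1⊕1⊕0⊕1⊕1 = 1
s8: b8⊕b9⊕b10⊕b11⊕b12⊕b13⊕b14⊕b15 = 1⊕0⊕0⊕1⊕1⊕0⊕1⊕1 = 1
Syndrome (s8...s1) = 1100 → position 12.
Overall parity (XOR of all 16 bits, including p0): 0⊕1⊕0⊕0⊕1⊕0⊕0⊕1⊕1⊕0⊕0⊕1⊕1⊕0⊕1⊕1 = 0
Overall=0, syndrome position=12 → double-bit error detected (uncorrectable).

double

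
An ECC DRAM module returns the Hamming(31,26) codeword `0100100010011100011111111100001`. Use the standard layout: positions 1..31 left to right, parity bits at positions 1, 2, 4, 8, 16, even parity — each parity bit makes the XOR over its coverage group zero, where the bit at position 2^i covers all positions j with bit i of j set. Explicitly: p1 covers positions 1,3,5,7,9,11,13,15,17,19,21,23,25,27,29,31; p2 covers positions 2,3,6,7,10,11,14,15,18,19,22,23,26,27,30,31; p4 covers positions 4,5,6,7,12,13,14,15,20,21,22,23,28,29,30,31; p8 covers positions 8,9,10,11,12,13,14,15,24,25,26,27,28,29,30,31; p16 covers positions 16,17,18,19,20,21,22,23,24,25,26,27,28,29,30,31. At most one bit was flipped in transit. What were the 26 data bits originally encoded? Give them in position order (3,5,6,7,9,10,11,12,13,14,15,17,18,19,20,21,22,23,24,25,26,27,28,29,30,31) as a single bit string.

s1: b1⊕b3⊕b5⊕b7⊕b9⊕b11⊕b13⊕b15⊕b17⊕b19⊕b21⊕b23⊕b25⊕b27⊕b29⊕b31 = 0⊕0⊕1⊕0⊕1⊕0⊕1⊕0⊕0⊕1⊕1⊕1⊕1⊕0⊕0⊕1 = 0
s2: b2⊕b3⊕b6⊕b7⊕b10⊕b11⊕b14⊕b15⊕b18⊕b19⊕b22⊕b23⊕b26⊕b27⊕b30⊕b31 = 1⊕0⊕0⊕0⊕0⊕0⊕1⊕0⊕1⊕1⊕1⊕1⊕1⊕0⊕0⊕1 = 0
s4: b4⊕b5⊕b6⊕b7⊕b12⊕b13⊕b14⊕b15⊕b20⊕b21⊕b22⊕b23⊕b28⊕b29⊕b30⊕b31 = 0⊕1⊕0⊕0⊕1⊕1⊕1⊕0⊕1⊕1⊕1⊕1⊕0⊕0⊕0⊕1 = 1
s8: b8⊕b9⊕b10⊕b11⊕b12⊕b13⊕b14⊕b15⊕b24⊕b25⊕b26⊕b27⊕b28⊕b29⊕b30⊕b31 = 0⊕1⊕0⊕0⊕1⊕1⊕1⊕0⊕1⊕1⊕1⊕0⊕0⊕0⊕0⊕1 = 0
s16: b16⊕b17⊕b18⊕b19⊕b20⊕b21⊕b22⊕b23⊕b24⊕b25⊕b26⊕b27⊕b28⊕b29⊕b30⊕b31 = 0⊕0⊕1⊕1⊕1⊕1⊕1⊕1⊕1⊕1⊕1⊕0⊕0⊕0⊕0⊕1 = 0
Syndrome (s16...s1) = 00100 → position 4.
Flip bit 4: corrected codeword = 0101100010011100011111111100001
Data bits at positions 3,5,6,7,9,10,11,12,13,14,15,17,18,19,20,21,22,23,24,25,26,27,28,29,30,31: 01001001110011111111100001

01001001110011111111100001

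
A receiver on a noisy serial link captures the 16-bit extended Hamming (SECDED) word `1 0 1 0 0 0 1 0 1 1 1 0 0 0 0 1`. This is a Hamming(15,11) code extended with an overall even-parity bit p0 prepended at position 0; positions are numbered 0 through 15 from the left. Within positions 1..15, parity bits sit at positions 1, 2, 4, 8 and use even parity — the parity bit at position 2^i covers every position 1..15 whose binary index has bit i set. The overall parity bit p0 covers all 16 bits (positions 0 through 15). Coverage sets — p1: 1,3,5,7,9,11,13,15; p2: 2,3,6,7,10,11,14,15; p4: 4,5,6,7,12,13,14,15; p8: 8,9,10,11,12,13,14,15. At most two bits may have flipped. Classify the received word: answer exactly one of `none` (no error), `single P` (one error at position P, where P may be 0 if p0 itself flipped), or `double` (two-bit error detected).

s1: b1⊕b3⊕b5⊕b7⊕b9⊕b11⊕b13⊕b15 = 0⊕0⊕0⊕0⊕1⊕0⊕0⊕1 = 0
s2: b2⊕b3⊕b6⊕b7⊕b10⊕b11⊕b14⊕b15 = 1⊕0⊕1⊕0⊕1⊕0⊕0⊕1 = 0
s4: b4⊕b5⊕b6⊕b7⊕b12⊕b13⊕b14⊕b15 = 0⊕0⊕1⊕0⊕0⊕0⊕0⊕1 = 0
s8: b8⊕b9⊕b10⊕b11⊕b12⊕b13⊕b14⊕b15 = 1⊕1⊕1⊕0⊕0⊕0⊕0⊕1 = 0
Syndrome (s8...s1) = 0000 → position 0 (no error).
Overall parity (XOR of all 16 bits, including p0): 1⊕0⊕1⊕0⊕0⊕0⊕1⊕0⊕1⊕1⊕1⊕0⊕0⊕0⊕0⊕1 = 1
Overall=1, syndrome position=0 → single-bit error at position 0.

single 0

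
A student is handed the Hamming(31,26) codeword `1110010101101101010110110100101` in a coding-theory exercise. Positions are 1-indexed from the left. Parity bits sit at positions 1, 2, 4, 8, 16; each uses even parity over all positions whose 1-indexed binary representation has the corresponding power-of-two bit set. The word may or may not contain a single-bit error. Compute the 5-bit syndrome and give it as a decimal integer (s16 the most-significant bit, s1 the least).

s1: b1⊕b3⊕b5⊕b7⊕b9⊕b11⊕b13⊕b15⊕b17⊕b19⊕b21⊕b23⊕b25⊕b27⊕b29⊕b31 = 1⊕1⊕0⊕0⊕0⊕1⊕1⊕0⊕0⊕0⊕1⊕1⊕0⊕0⊕1⊕1 = 0
s2: b2⊕b3⊕b6⊕b7⊕b10⊕b11⊕b14⊕b15⊕b18⊕b19⊕b22⊕b23⊕b26⊕b27⊕b30⊕b31 = 1⊕1⊕1⊕0⊕1⊕1⊕1⊕0⊕1⊕0⊕0⊕1⊕1⊕0⊕0⊕1 = 0
s4: b4⊕b5⊕b6⊕b7⊕b12⊕b13⊕b14⊕b15⊕b20⊕b21⊕b22⊕b23⊕b28⊕b29⊕b30⊕b31 = 0⊕0⊕1⊕0⊕0⊕1⊕1⊕0⊕1⊕1⊕0⊕1⊕0⊕1⊕0⊕1 = 0
s8: b8⊕b9⊕b10⊕b11⊕b12⊕b13⊕b14⊕b15⊕b24⊕b25⊕b26⊕b27⊕b28⊕b29⊕b30⊕b31 = 1⊕0⊕1⊕1⊕0⊕1⊕1⊕0⊕1⊕0⊕1⊕0⊕0⊕1⊕0⊕1 = 1
s16: b16⊕b17⊕b18⊕b19⊕b20⊕b21⊕b22⊕b23⊕b24⊕b25⊕b26⊕b27⊕b28⊕b29⊕b30⊕b31 = 1⊕0⊕1⊕0⊕1⊕1⊕0⊕1⊕1⊕0⊕1⊕0⊕0⊕1⊕0⊕1 = 1
Syndrome (s16...s1) = 11000 → position 24.

24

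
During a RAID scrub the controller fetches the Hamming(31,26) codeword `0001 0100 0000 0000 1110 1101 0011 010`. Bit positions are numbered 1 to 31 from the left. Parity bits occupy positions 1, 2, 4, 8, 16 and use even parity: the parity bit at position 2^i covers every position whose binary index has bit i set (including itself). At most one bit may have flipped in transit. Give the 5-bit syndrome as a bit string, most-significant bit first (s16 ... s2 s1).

s1: b1⊕b3⊕b5⊕b7⊕b9⊕b11⊕b13⊕b15⊕b17⊕b19⊕b21⊕b23⊕b25⊕b27⊕b29⊕b31 = 0⊕0⊕0⊕0⊕0⊕0⊕0⊕0⊕1⊕1⊕1⊕0⊕0⊕1⊕0⊕0 = 0
s2: b2⊕b3⊕b6⊕b7⊕b10⊕b11⊕b14⊕b15⊕b18⊕b19⊕b22⊕b23⊕b26⊕b27⊕b30⊕b31 = 0⊕0⊕1⊕0⊕0⊕0⊕0⊕0⊕1⊕1⊕1⊕0⊕0⊕1⊕1⊕0 = 0
s4: b4⊕b5⊕b6⊕b7⊕b12⊕b13⊕b14⊕b15⊕b20⊕b21⊕b22⊕b23⊕b28⊕b29⊕b30⊕b31 = 1⊕0⊕1⊕0⊕0⊕0⊕0⊕0⊕0⊕1⊕1⊕0⊕1⊕0⊕1⊕0 = 0
s8: b8⊕b9⊕b10⊕b11⊕b12⊕b13⊕b14⊕b15⊕b24⊕b25⊕b26⊕b27⊕b28⊕b29⊕b30⊕b31 = 0⊕0⊕0⊕0⊕0⊕0⊕0⊕0⊕1⊕0⊕0⊕1⊕1⊕0⊕1⊕0 = 0
s16: b16⊕b17⊕b18⊕b19⊕b20⊕b21⊕b22⊕b23⊕b24⊕b25⊕b26⊕b27⊕b28⊕b29⊕b30⊕b31 = 0⊕1⊕1⊕1⊕0⊕1⊕1⊕0⊕1⊕0⊕0⊕1⊕1⊕0⊕1⊕0 = 1
Syndrome (s16...s1) = 10000 → position 16.

10000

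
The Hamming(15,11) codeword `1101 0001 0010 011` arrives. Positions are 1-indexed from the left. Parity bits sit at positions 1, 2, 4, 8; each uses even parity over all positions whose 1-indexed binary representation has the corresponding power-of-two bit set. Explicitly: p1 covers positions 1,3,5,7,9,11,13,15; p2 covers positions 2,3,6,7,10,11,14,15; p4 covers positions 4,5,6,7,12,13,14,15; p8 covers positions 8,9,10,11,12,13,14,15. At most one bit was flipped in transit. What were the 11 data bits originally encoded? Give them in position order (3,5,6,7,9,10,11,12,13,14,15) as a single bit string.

01000010011

s1: b1⊕b3⊕b5⊕b7⊕b9⊕b11⊕b13⊕b15 = 1⊕0⊕0⊕0⊕0⊕1⊕0⊕1 = 1
s2: b2⊕b3⊕b6⊕b7⊕b10⊕b11⊕b14⊕b15 = 1⊕0⊕0⊕0⊕0⊕1⊕1⊕1 = 0
s4: b4⊕b5⊕b6⊕b7⊕b12⊕b13⊕b14⊕b15 = 1⊕0⊕0⊕0⊕0⊕0⊕1⊕1 = 1
s8: b8⊕b9⊕b10⊕b11⊕b12⊕b13⊕b14⊕b15 = 1⊕0⊕0⊕1⊕0⊕0⊕1⊕1 = 0
Syndrome (s8...s1) = 0101 → position 5.
Flip bit 5: corrected codeword = 110110010010011
Data bits at positions 3,5,6,7,9,10,11,12,13,14,15: 01000010011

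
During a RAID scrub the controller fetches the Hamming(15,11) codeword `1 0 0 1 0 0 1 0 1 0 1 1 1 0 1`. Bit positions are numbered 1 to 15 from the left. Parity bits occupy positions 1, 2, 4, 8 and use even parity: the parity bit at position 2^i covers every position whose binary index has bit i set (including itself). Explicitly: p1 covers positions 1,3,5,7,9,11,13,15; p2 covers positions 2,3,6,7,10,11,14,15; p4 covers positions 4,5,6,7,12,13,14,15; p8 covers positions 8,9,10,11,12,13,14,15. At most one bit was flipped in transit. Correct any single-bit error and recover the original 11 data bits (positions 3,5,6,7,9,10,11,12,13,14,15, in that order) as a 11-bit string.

s1: b1⊕b3⊕b5⊕b7⊕b9⊕b11⊕b13⊕b15 = 1⊕0⊕0⊕1⊕1⊕1⊕1⊕1 = 0
s2: b2⊕b3⊕b6⊕b7⊕b10⊕b11⊕b14⊕b15 = 0⊕0⊕0⊕1⊕0⊕1⊕0⊕1 = 1
s4: b4⊕b5⊕b6⊕b7⊕b12⊕b13⊕b14⊕b15 = 1⊕0⊕0⊕1⊕1⊕1⊕0⊕1 = 1
s8: b8⊕b9⊕b10⊕b11⊕b12⊕b13⊕b14⊕b15 = 0⊕1⊕0⊕1⊕1⊕1⊕0⊕1 = 1
Syndrome (s8...s1) = 1110 → position 14.
Flip bit 14: corrected codeword = 100100101011111
Data bits at positions 3,5,6,7,9,10,11,12,13,14,15: 00011011111

00011011111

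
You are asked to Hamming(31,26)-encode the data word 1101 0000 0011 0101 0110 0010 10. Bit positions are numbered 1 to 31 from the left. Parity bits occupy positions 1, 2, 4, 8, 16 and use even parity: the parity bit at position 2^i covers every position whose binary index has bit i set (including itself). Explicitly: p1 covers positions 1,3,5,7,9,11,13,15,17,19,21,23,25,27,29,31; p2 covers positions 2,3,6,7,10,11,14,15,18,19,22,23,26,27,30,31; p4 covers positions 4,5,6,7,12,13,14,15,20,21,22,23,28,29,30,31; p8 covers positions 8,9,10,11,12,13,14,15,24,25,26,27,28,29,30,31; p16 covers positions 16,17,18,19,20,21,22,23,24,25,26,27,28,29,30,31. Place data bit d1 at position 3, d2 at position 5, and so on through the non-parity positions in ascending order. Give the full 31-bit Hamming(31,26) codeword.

Place data bits at non-power-of-two positions: b3=1, b5=1, b6=0, b7=1, b9=0, b10=0, b11=0, b12=0, b13=0, b14=0, b15=1, b17=1, b18=0, b19=1, b20=0, b21=1, b22=0, b23=1, b24=1, b25=0, b26=0, b27=0, b28=1, b29=0, b30=1, b31=0.
p1 = XOR of data positions {3,5,7,9,11,13,15,17,19,21,23,25,27,29,31} = 1⊕1⊕1⊕0⊕0⊕0⊕1⊕1⊕1⊕1⊕1⊕0⊕0⊕0⊕0 = 0
p2 = XOR of data positions {3,6,7,10,11,14,15,18,19,22,23,26,27,30,31} = 1⊕0⊕1⊕0⊕0⊕0⊕1⊕0⊕1⊕0⊕1⊕0⊕0⊕1⊕0 = 0
p4 = XOR of data positions {5,6,7,12,13,14,15,20,21,22,23,28,29,30,31} = 1⊕0⊕1⊕0⊕0⊕0⊕1⊕0⊕1⊕0⊕1⊕1⊕0⊕1⊕0 = 1
p8 = XOR of data positions {9,10,11,12,13,14,15,24,25,26,27,28,29,30,31} = 0⊕0⊕0⊕0⊕0⊕0⊕1⊕1⊕0⊕0⊕0⊕1⊕0⊕1⊕0 = 0
p16 = XOR of data positions {17,18,19,20,21,22,23,24,25,26,27,28,29,30,31} = 1⊕0⊕1⊕0⊕1⊕0⊕1⊕1⊕0⊕0⊕0⊕1⊕0⊕1⊕0 = 1
Codeword b1..b31 = 0011101000000011101010110001010

0011101000000011101010110001010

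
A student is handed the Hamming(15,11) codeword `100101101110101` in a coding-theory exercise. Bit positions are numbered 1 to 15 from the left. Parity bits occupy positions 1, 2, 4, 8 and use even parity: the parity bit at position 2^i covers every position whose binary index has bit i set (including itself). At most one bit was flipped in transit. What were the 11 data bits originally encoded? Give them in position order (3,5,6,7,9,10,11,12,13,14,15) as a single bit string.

s1: b1⊕b3⊕b5⊕b7⊕b9⊕b11⊕b13⊕b15 = 1⊕0⊕0⊕1⊕1⊕1⊕1⊕1 = 0
s2: b2⊕b3⊕b6⊕b7⊕b10⊕b11⊕b14⊕b15 = 0⊕0⊕1⊕1⊕1⊕1⊕0⊕1 = 1
s4: b4⊕b5⊕b6⊕b7⊕b12⊕b13⊕b14⊕b15 = 1⊕0⊕1⊕1⊕0⊕1⊕0⊕1 = 1
s8: b8⊕b9⊕b10⊕b11⊕b12⊕b13⊕b14⊕b15 = 0⊕1⊕1⊕1⊕0⊕1⊕0⊕1 = 1
Syndrome (s8...s1) = 1110 → position 14.
Flip bit 14: corrected codeword = 100101101110111
Data bits at positions 3,5,6,7,9,10,11,12,13,14,15: 00111110111

00111110111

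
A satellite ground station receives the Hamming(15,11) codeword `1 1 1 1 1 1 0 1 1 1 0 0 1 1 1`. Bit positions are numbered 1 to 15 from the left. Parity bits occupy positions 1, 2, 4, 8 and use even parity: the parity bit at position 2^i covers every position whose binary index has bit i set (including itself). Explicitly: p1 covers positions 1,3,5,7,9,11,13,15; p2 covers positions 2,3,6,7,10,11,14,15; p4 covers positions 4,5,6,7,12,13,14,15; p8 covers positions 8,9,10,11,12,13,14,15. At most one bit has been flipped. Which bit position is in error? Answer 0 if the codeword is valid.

s1: b1⊕b3⊕b5⊕b7⊕b9⊕b11⊕b13⊕b15 = 1⊕1⊕1⊕0⊕1⊕0⊕1⊕1 = 0
s2: b2⊕b3⊕b6⊕b7⊕b10⊕b11⊕b14⊕b15 = 1⊕1⊕1⊕0⊕1⊕0⊕1⊕1 = 0
s4: b4⊕b5⊕b6⊕b7⊕b12⊕b13⊕b14⊕b15 = 1⊕1⊕1⊕0⊕0⊕1⊕1⊕1 = 0
s8: b8⊕b9⊕b10⊕b11⊕b12⊕b13⊕b14⊕b15 = 1⊕1⊕1⊕0⊕0⊕1⊕1⊕1 = 0
Syndrome (s8...s1) = 0000 → position 0 (no error).

0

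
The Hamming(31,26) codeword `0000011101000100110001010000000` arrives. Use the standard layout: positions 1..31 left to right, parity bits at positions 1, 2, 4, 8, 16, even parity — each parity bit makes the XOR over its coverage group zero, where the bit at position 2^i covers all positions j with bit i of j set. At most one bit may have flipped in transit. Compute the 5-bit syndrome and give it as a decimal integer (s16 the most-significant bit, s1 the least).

0

s1: b1⊕b3⊕b5⊕b7⊕b9⊕b11⊕b13⊕b15⊕b17⊕b19⊕b21⊕b23⊕b25⊕b27⊕b29⊕b31 = 0⊕0⊕0⊕1⊕0⊕0⊕0⊕0⊕1⊕0⊕0⊕0⊕0⊕0⊕0⊕0 = 0
s2: b2⊕b3⊕b6⊕b7⊕b10⊕b11⊕b14⊕b15⊕b18⊕b19⊕b22⊕b23⊕b26⊕b27⊕b30⊕b31 = 0⊕0⊕1⊕1⊕1⊕0⊕1⊕0⊕1⊕0⊕1⊕0⊕0⊕0⊕0⊕0 = 0
s4: b4⊕b5⊕b6⊕b7⊕b12⊕b13⊕b14⊕b15⊕b20⊕b21⊕b22⊕b23⊕b28⊕b29⊕b30⊕b31 = 0⊕0⊕1⊕1⊕0⊕0⊕1⊕0⊕0⊕0⊕1⊕0⊕0⊕0⊕0⊕0 = 0
s8: b8⊕b9⊕b10⊕b11⊕b12⊕b13⊕b14⊕b15⊕b24⊕b25⊕b26⊕b27⊕b28⊕b29⊕b30⊕b31 = 1⊕0⊕1⊕0⊕0⊕0⊕1⊕0⊕1⊕0⊕0⊕0⊕0⊕0⊕0⊕0 = 0
s16: b16⊕b17⊕b18⊕b19⊕b20⊕b21⊕b22⊕b23⊕b24⊕b25⊕b26⊕b27⊕b28⊕b29⊕b30⊕b31 = 0⊕1⊕1⊕0⊕0⊕0⊕1⊕0⊕1⊕0⊕0⊕0⊕0⊕0⊕0⊕0 = 0
Syndrome (s16...s1) = 00000 → position 0 (no error).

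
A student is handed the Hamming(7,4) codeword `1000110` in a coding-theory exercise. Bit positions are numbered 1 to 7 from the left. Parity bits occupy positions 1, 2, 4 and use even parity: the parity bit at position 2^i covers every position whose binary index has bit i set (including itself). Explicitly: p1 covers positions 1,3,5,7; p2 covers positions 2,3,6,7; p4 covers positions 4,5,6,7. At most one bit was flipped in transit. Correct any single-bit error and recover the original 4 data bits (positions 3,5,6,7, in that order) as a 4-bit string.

0110

s1: b1⊕b3⊕b5⊕b7 = 1⊕0⊕1⊕0 = 0
s2: b2⊕b3⊕b6⊕b7 = 0⊕0⊕1⊕0 = 1
s4: b4⊕b5⊕b6⊕b7 = 0⊕1⊕1⊕0 = 0
Syndrome (s4...s1) = 010 → position 2.
Flip bit 2: corrected codeword = 1100110
Data bits at positions 3,5,6,7: 0110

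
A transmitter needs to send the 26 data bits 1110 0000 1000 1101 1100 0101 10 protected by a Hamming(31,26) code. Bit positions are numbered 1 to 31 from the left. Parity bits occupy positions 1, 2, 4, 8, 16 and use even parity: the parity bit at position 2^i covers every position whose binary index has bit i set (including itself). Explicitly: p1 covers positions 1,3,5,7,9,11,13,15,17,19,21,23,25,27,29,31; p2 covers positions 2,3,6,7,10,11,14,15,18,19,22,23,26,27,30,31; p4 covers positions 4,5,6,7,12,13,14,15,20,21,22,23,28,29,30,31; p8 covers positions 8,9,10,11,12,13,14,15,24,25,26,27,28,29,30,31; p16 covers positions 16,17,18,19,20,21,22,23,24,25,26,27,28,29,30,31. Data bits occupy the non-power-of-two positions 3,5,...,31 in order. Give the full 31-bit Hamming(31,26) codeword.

Place data bits at non-power-of-two positions: b3=1, b5=1, b6=1, b7=0, b9=0, b10=0, b11=0, b12=0, b13=1, b14=0, b15=0, b17=0, b18=1, b19=1, b20=0, b21=1, b22=1, b23=1, b24=0, b25=0, b26=0, b27=1, b28=0, b29=1, b30=1, b31=0.
p1 = XOR of data positions {3,5,7,9,11,13,15,17,19,21,23,25,27,29,31} = 1⊕1⊕0⊕0⊕0⊕1⊕0⊕0⊕1⊕1⊕1⊕0⊕1⊕1⊕0 = 0
p2 = XOR of data positions {3,6,7,10,11,14,15,18,19,22,23,26,27,30,31} = 1⊕1⊕0⊕0⊕0⊕0⊕0⊕1⊕1⊕1⊕1⊕0⊕1⊕1⊕0 = 0
p4 = XOR of data positions {5,6,7,12,13,14,15,20,21,22,23,28,29,30,31} = 1⊕1⊕0⊕0⊕1⊕0⊕0⊕0⊕1⊕1⊕1⊕0⊕1⊕1⊕0 = 0
p8 = XOR of data positions {9,10,11,12,13,14,15,24,25,26,27,28,29,30,31} = 0⊕0⊕0⊕0⊕1⊕0⊕0⊕0⊕0⊕0⊕1⊕0⊕1⊕1⊕0 = 0
p16 = XOR of data positions {17,18,19,20,21,22,23,24,25,26,27,28,29,30,31} = 0⊕1⊕1⊕0⊕1⊕1⊕1⊕0⊕0⊕0⊕1⊕0⊕1⊕1⊕0 = 0
Codeword b1..b31 = 0010110000001000011011100010110

0010110000001000011011100010110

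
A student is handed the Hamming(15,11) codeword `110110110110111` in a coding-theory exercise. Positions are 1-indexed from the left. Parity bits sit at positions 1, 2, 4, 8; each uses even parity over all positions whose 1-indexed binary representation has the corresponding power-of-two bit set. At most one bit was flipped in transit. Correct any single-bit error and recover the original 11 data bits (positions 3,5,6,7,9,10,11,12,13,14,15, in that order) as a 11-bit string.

s1: b1⊕b3⊕b5⊕b7⊕b9⊕b11⊕b13⊕b15 = 1⊕0⊕1⊕1⊕0⊕1⊕1⊕1 = 0
s2: b2⊕b3⊕b6⊕b7⊕b10⊕b11⊕b14⊕b15 = 1⊕0⊕0⊕1⊕1⊕1⊕1⊕1 = 0
s4: b4⊕b5⊕b6⊕b7⊕b12⊕b13⊕b14⊕b15 = 1⊕1⊕0⊕1⊕0⊕1⊕1⊕1 = 0
s8: b8⊕b9⊕b10⊕b11⊕b12⊕b13⊕b14⊕b15 = 1⊕0⊕1⊕1⊕0⊕1⊕1⊕1 = 0
Syndrome (s8...s1) = 0000 → position 0 (no error).
No correction needed.
Data bits at positions 3,5,6,7,9,10,11,12,13,14,15: 01010110111

01010110111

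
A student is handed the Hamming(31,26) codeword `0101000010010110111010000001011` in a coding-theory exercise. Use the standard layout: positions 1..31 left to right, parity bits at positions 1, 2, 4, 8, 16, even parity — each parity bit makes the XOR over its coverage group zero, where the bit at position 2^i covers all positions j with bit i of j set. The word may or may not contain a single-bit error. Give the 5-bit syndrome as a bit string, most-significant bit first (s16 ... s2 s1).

s1: b1⊕b3⊕b5⊕b7⊕b9⊕b11⊕b13⊕b15⊕b17⊕b19⊕b21⊕b23⊕b25⊕b27⊕b29⊕b31 = 0⊕0⊕0⊕0⊕1⊕0⊕0⊕1⊕1⊕1⊕1⊕0⊕0⊕0⊕0⊕1 = 0
s2: b2⊕b3⊕b6⊕b7⊕b10⊕b11⊕b14⊕b15⊕b18⊕b19⊕b22⊕b23⊕b26⊕b27⊕b30⊕b31 = 1⊕0⊕0⊕0⊕0⊕0⊕1⊕1⊕1⊕1⊕0⊕0⊕0⊕0⊕1⊕1 = 1
s4: b4⊕b5⊕b6⊕b7⊕b12⊕b13⊕b14⊕b15⊕b20⊕b21⊕b22⊕b23⊕b28⊕b29⊕b30⊕b31 = 1⊕0⊕0⊕0⊕1⊕0⊕1⊕1⊕0⊕1⊕0⊕0⊕1⊕0⊕1⊕1 = 0
s8: b8⊕b9⊕b10⊕b11⊕b12⊕b13⊕b14⊕b15⊕b24⊕b25⊕b26⊕b27⊕b28⊕b29⊕b30⊕b31 = 0⊕1⊕0⊕0⊕1⊕0⊕1⊕1⊕0⊕0⊕0⊕0⊕1⊕0⊕1⊕1 = 1
s16: b16⊕b17⊕b18⊕b19⊕b20⊕b21⊕b22⊕b23⊕b24⊕b25⊕b26⊕b27⊕b28⊕b29⊕b30⊕b31 = 0⊕1⊕1⊕1⊕0⊕1⊕0⊕0⊕0⊕0⊕0⊕0⊕1⊕0⊕1⊕1 = 1
Syndrome (s16...s1) = 11010 → position 26.

11010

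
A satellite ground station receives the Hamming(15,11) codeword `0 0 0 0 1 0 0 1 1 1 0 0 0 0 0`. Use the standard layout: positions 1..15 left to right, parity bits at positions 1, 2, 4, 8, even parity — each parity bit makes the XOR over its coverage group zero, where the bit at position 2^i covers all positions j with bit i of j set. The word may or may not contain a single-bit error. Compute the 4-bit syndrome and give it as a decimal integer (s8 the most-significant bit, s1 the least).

s1: b1⊕b3⊕b5⊕b7⊕b9⊕b11⊕b13⊕b15 = 0⊕0⊕1⊕0⊕1⊕0⊕0⊕0 = 0
s2: b2⊕b3⊕b6⊕b7⊕b10⊕b11⊕b14⊕b15 = 0⊕0⊕0⊕0⊕1⊕0⊕0⊕0 = 1
s4: b4⊕b5⊕b6⊕b7⊕b12⊕b13⊕b14⊕b15 = 0⊕1⊕0⊕0⊕0⊕0⊕0⊕0 = 1
s8: b8⊕b9⊕b10⊕b11⊕b12⊕b13⊕b14⊕b15 = 1⊕1⊕1⊕0⊕0⊕0⊕0⊕0 = 1
Syndrome (s8...s1) = 1110 → position 14.

14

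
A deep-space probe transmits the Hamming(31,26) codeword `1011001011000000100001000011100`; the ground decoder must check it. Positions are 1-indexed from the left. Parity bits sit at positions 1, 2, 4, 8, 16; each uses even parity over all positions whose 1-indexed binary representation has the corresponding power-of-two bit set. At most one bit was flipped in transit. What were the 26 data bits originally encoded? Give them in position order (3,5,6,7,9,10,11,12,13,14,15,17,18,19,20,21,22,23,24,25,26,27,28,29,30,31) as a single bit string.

s1: b1⊕b3⊕b5⊕b7⊕b9⊕b11⊕b13⊕b15⊕b17⊕b19⊕b21⊕b23⊕b25⊕b27⊕b29⊕b31 = 1⊕1⊕0⊕1⊕1⊕0⊕0⊕0⊕1⊕0⊕0⊕0⊕0⊕1⊕1⊕0 = 1
s2: b2⊕b3⊕b6⊕b7⊕b10⊕b11⊕b14⊕b15⊕b18⊕b19⊕b22⊕b23⊕b26⊕b27⊕b30⊕b31 = 0⊕1⊕0⊕1⊕1⊕0⊕0⊕0⊕0⊕0⊕1⊕0⊕0⊕1⊕0⊕0 = 1
s4: b4⊕b5⊕b6⊕b7⊕b12⊕b13⊕b14⊕b15⊕b20⊕b21⊕b22⊕b23⊕b28⊕b29⊕b30⊕b31 = 1⊕0⊕0⊕1⊕0⊕0⊕0⊕0⊕0⊕0⊕1⊕0⊕1⊕1⊕0⊕0 = 1
s8: b8⊕b9⊕b10⊕b11⊕b12⊕b13⊕b14⊕b15⊕b24⊕b25⊕b26⊕b27⊕b28⊕b29⊕b30⊕b31 = 0⊕1⊕1⊕0⊕0⊕0⊕0⊕0⊕0⊕0⊕0⊕1⊕1⊕1⊕0⊕0 = 1
s16: b16⊕b17⊕b18⊕b19⊕b20⊕b21⊕b22⊕b23⊕b24⊕b25⊕b26⊕b27⊕b28⊕b29⊕b30⊕b31 = 0⊕1⊕0⊕0⊕0⊕0⊕1⊕0⊕0⊕0⊕0⊕1⊕1⊕1⊕0⊕0 = 1
Syndrome (s16...s1) = 11111 → position 31.
Flip bit 31: corrected codeword = 1011001011000000100001000011101
Data bits at positions 3,5,6,7,9,10,11,12,13,14,15,17,18,19,20,21,22,23,24,25,26,27,28,29,30,31: 10011100000100001000011101

10011100000100001000011101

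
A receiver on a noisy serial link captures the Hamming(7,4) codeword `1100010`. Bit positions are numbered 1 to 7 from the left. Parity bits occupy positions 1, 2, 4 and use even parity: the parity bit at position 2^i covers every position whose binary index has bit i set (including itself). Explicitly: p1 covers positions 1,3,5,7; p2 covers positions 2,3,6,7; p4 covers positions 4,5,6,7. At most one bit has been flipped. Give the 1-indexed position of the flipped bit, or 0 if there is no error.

s1: b1⊕b3⊕b5⊕b7 = 1⊕0⊕0⊕0 = 1
s2: b2⊕b3⊕b6⊕b7 = 1⊕0⊕1⊕0 = 0
s4: b4⊕b5⊕b6⊕b7 = 0⊕0⊕1⊕0 = 1
Syndrome (s4...s1) = 101 → position 5.

5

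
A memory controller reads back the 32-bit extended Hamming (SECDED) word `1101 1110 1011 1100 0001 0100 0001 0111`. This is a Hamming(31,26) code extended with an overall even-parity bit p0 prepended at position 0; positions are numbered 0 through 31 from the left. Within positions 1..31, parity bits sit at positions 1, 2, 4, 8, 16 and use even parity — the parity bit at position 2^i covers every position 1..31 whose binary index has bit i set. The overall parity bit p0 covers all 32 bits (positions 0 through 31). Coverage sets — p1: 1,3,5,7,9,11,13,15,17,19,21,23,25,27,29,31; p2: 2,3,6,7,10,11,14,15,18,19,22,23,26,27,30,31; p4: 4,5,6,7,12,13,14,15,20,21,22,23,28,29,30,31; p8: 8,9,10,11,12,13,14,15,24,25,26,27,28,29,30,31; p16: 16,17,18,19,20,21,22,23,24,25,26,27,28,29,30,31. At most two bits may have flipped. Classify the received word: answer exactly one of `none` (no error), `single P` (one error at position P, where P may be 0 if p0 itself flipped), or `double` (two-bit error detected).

single 12

s1: b1⊕b3⊕b5⊕b7⊕b9⊕b11⊕b13⊕b15⊕b17⊕b19⊕b21⊕b23⊕b25⊕b27⊕b29⊕b31 = 1⊕1⊕1⊕0⊕0⊕1⊕1⊕0⊕0⊕1⊕1⊕0⊕0⊕1⊕1⊕1 = 0
s2: b2⊕b3⊕b6⊕b7⊕b10⊕b11⊕b14⊕b15⊕b18⊕b19⊕b22⊕b23⊕b26⊕b27⊕b30⊕b31 = 0⊕1⊕1⊕0⊕1⊕1⊕0⊕0⊕0⊕1⊕0⊕0⊕0⊕1⊕1⊕1 = 0
s4: b4⊕b5⊕b6⊕b7⊕b12⊕b13⊕b14⊕b15⊕b20⊕b21⊕b22⊕b23⊕b28⊕b29⊕b30⊕b31 = 1⊕1⊕1⊕0⊕1⊕1⊕0⊕0⊕0⊕1⊕0⊕0⊕0⊕1⊕1⊕1 = 1
s8: b8⊕b9⊕b10⊕b11⊕b12⊕b13⊕b14⊕b15⊕b24⊕b25⊕b26⊕b27⊕b28⊕b29⊕b30⊕b31 = 1⊕0⊕1⊕1⊕1⊕1⊕0⊕0⊕0⊕0⊕0⊕1⊕0⊕1⊕1⊕1 = 1
s16: b16⊕b17⊕b18⊕b19⊕b20⊕b21⊕b22⊕b23⊕b24⊕b25⊕b26⊕b27⊕b28⊕b29⊕b30⊕b31 = 0⊕0⊕0⊕1⊕0⊕1⊕0⊕0⊕0⊕0⊕0⊕1⊕0⊕1⊕1⊕1 = 0
Syndrome (s16...s1) = 01100 → position 12.
Overall parity (XOR of all 32 bits, including p0): 1⊕1⊕0⊕1⊕1⊕1⊕1⊕0⊕1⊕0⊕1⊕1⊕1⊕1⊕0⊕0⊕0⊕0⊕0⊕1⊕0⊕1⊕0⊕0⊕0⊕0⊕0⊕1⊕0⊕1⊕1⊕1 = 1
Overall=1, syndrome position=12 → single-bit error at position 12.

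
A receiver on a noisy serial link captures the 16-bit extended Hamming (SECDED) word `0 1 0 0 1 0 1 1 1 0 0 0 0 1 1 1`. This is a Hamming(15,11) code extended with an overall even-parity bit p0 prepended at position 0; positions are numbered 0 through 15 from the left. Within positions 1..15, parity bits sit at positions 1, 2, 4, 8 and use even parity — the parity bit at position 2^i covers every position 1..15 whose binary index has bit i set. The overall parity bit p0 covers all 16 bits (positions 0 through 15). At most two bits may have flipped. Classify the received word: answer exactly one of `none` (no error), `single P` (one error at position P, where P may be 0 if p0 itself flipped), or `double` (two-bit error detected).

s1: b1⊕b3⊕b5⊕b7⊕b9⊕b11⊕b13⊕b15 = 1⊕0⊕0⊕1⊕0⊕0⊕1⊕1 = 0
s2: b2⊕b3⊕b6⊕b7⊕b10⊕b11⊕b14⊕b15 = 0⊕0⊕1⊕1⊕0⊕0⊕1⊕1 = 0
s4: b4⊕b5⊕b6⊕b7⊕b12⊕b13⊕b14⊕b15 = 1⊕0⊕1⊕1⊕0⊕1⊕1⊕1 = 0
s8: b8⊕b9⊕b10⊕b11⊕b12⊕b13⊕b14⊕b15 = 1⊕0⊕0⊕0⊕0⊕1⊕1⊕1 = 0
Syndrome (s8...s1) = 0000 → position 0 (no error).
Overall parity (XOR of all 16 bits, including p0): 0⊕1⊕0⊕0⊕1⊕0⊕1⊕1⊕1⊕0⊕0⊕0⊕0⊕1⊕1⊕1 = 0
Overall=0, syndrome position=0 → no error.

none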